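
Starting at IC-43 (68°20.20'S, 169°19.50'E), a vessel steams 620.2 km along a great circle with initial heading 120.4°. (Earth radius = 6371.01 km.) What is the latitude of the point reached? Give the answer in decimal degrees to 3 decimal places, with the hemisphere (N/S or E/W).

70.583°S

IC-43: φ = -68.33667°, λ = +169.32500°
δ = d/R = 620.2/6371.01 = 0.097347 rad
φ₂ = arcsin(sin φ₁ cos δ + cos φ₁ sin δ cos θ)
   = arcsin(-0.92937·0.99527 + 0.36915·0.09719·-0.50603) = -70.58316°
λ₂ = λ₁ + atan2(sin θ sin δ cos φ₁, cos δ − sin φ₁ sin φ₂) = -176.06908°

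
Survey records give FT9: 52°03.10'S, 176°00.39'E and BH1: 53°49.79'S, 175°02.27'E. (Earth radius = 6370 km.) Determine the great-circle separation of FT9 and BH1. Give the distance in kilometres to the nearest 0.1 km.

208.1 km

FT9: φ = -52.05167°, λ = +176.00650°
BH1: φ = -53.82983°, λ = +175.03783°
Δφ = -1.7782°,  Δλ = -0.9687°
a = sin²(Δφ/2) + cos φ₁ cos φ₂ sin²(Δλ/2) = 0.000267
c = 2·arcsin(√a) = 0.032664 rad = 1.8715°
d = R·c = 6370 × 0.032664 = 208.1 km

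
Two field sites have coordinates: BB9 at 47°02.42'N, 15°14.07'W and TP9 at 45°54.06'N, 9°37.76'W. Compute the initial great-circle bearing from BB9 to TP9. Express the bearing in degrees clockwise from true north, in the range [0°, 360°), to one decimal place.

BB9: φ = +47.04033°, λ = -15.23450°
TP9: φ = +45.90100°, λ = -9.62933°
Δλ = 5.6052°
y = sin Δλ · cos φ₂ = 0.067970
x = cos φ₁ sin φ₂ − sin φ₁ cos φ₂ cos Δλ = -0.017449
θ = atan2(y, x) = 104.3975° → 104.3975° (mod 360°)

104.4°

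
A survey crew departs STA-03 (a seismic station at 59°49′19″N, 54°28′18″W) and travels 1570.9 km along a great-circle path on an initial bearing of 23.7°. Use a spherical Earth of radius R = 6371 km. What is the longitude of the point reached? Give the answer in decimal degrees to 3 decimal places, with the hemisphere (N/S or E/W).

36.034°W

STA-03: φ = +59.82194°, λ = -54.47167°
δ = d/R = 1570.9/6371 = 0.246570 rad
φ₂ = arcsin(sin φ₁ cos δ + cos φ₁ sin δ cos θ)
   = arcsin(0.86447·0.96976 + 0.50269·0.24408·0.91566) = 71.92847°
λ₂ = λ₁ + atan2(sin θ sin δ cos φ₁, cos δ − sin φ₁ sin φ₂) = -36.03437°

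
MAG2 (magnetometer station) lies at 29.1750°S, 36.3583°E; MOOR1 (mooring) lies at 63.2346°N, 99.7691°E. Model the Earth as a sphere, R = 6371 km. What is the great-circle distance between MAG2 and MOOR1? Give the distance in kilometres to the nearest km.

Δφ = 92.4096°,  Δλ = 63.4108°
a = sin²(Δφ/2) + cos φ₁ cos φ₂ sin²(Δλ/2) = 0.629627
c = 2·arcsin(√a) = 1.833046 rad = 105.0258°
d = R·c = 6371 × 1.833046 = 11678.3 km

11678 km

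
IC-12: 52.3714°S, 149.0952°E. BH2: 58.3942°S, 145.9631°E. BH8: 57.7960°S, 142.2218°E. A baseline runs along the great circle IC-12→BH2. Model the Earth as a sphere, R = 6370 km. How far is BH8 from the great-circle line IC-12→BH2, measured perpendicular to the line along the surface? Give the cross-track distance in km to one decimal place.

229.4 km

δ₁₃ = central angle IC-12→BH8 = 0.116831 rad  (haversine)
θ₁₃ = bearing IC-12→BH8 = 213.172°,  θ₁₂ = bearing IC-12→BH2 = 195.179°
dₓₜ = R·arcsin(sin δ₁₃ · sin(θ₁₃ − θ₁₂)) = 6370·arcsin(0.11657·sin(17.993°)) = 229.415 km
|dₓₜ| = 229.415 km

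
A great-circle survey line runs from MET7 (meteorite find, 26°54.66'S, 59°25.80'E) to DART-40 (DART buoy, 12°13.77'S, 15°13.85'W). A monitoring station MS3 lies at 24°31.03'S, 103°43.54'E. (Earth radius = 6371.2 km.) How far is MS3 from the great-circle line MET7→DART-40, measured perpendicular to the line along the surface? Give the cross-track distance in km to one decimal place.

MET7: φ = -26.91100°, λ = +59.43000°
DART-40: φ = -12.22950°, λ = -15.23083°
MS3: φ = -24.51717°, λ = +103.72567°
δ₁₃ = central angle MET7→MS3 = 0.694290 rad  (haversine)
θ₁₃ = bearing MET7→MS3 = 96.757°,  θ₁₂ = bearing MET7→DART-40 = 265.639°
dₓₜ = R·arcsin(sin δ₁₃ · sin(θ₁₃ − θ₁₂)) = 6371.2·arcsin(0.63984·sin(-168.881°)) = -788.126 km
|dₓₜ| = 788.126 km

788.1 km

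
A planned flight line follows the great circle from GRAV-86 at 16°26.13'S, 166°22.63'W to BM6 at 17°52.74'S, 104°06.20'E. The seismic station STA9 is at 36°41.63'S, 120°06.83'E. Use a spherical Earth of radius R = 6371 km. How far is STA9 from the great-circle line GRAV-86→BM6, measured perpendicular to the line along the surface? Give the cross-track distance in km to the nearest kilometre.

1680 km

GRAV-86: φ = -16.43550°, λ = -166.37717°
BM6: φ = -17.87900°, λ = +104.10333°
STA9: φ = -36.69383°, λ = +120.11383°
δ₁₃ = central angle GRAV-86→STA9 = 1.173010 rad  (haversine)
θ₁₃ = bearing GRAV-86→STA9 = 236.509°,  θ₁₂ = bearing GRAV-86→BM6 = 252.931°
dₓₜ = R·arcsin(sin δ₁₃ · sin(θ₁₃ − θ₁₂)) = 6371·arcsin(0.92192·sin(-16.422°)) = -1679.945 km
|dₓₜ| = 1679.945 km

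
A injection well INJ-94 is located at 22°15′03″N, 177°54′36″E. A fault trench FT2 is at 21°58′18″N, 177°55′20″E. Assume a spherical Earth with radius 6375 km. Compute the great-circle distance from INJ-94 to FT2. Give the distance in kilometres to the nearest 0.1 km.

31.1 km

INJ-94: φ = +22.25083°, λ = +177.91000°
FT2: φ = +21.97167°, λ = +177.92222°
Δφ = -0.2792°,  Δλ = 0.0122°
a = sin²(Δφ/2) + cos φ₁ cos φ₂ sin²(Δλ/2) = 0.000006
c = 2·arcsin(√a) = 0.004876 rad = 0.2794°
d = R·c = 6375 × 0.004876 = 31.1 km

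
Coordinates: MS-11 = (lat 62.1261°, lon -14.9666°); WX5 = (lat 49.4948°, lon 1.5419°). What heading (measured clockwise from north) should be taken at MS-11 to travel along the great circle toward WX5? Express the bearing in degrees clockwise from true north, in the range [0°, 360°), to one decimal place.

Δλ = 16.5085°
y = sin Δλ · cos φ₂ = 0.184565
x = cos φ₁ sin φ₂ − sin φ₁ cos φ₂ cos Δλ = -0.195008
θ = atan2(y, x) = 136.5759° → 136.5759° (mod 360°)

136.6°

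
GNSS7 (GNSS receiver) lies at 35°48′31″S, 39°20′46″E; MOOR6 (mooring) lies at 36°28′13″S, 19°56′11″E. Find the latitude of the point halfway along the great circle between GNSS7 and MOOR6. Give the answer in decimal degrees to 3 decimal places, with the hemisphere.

36.534°S

GNSS7: φ = -35.80861°, λ = +39.34611°
MOOR6: φ = -36.47028°, λ = +19.93639°
Bx = cos φ₂ cos Δλ = 0.758462,  By = cos φ₂ sin Δλ = -0.267241
φₘ = atan2(sin φ₁ + sin φ₂, √((cos φ₁ + Bx)² + By²)) = -36.53363°
λₘ = λ₁ + atan2(By, cos φ₁ + Bx) = 29.68257°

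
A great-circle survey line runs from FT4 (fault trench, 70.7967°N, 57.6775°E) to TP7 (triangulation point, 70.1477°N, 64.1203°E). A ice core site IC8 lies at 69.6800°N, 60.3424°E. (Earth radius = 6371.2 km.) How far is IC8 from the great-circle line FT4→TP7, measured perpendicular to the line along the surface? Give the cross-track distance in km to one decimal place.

δ₁₃ = central angle FT4→IC8 = 0.025039 rad  (haversine)
θ₁₃ = bearing FT4→IC8 = 139.842°,  θ₁₂ = bearing FT4→TP7 = 103.717°
dₓₜ = R·arcsin(sin δ₁₃ · sin(θ₁₃ − θ₁₂)) = 6371.2·arcsin(0.02504·sin(36.124°)) = 94.041 km
|dₓₜ| = 94.041 km

94.0 km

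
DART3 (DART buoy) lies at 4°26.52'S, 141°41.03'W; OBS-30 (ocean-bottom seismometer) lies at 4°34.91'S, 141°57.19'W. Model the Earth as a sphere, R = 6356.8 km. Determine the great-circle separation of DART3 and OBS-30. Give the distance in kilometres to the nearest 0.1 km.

33.6 km

DART3: φ = -4.44200°, λ = -141.68383°
OBS-30: φ = -4.58183°, λ = -141.95317°
Δφ = -0.1398°,  Δλ = -0.2693°
a = sin²(Δφ/2) + cos φ₁ cos φ₂ sin²(Δλ/2) = 0.000007
c = 2·arcsin(√a) = 0.005284 rad = 0.3027°
d = R·c = 6356.8 × 0.005284 = 33.6 km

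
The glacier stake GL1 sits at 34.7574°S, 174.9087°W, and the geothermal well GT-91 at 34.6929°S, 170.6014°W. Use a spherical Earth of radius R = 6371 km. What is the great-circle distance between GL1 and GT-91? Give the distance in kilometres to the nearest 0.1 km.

393.7 km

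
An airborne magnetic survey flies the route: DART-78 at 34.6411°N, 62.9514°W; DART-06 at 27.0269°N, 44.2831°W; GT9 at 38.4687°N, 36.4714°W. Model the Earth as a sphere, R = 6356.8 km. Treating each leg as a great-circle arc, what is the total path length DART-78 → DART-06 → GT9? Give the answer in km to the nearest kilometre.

DART-78→DART-06: c = 0.309046 rad, d = 1964.55 km
DART-06→GT9: c = 0.230052 rad, d = 1462.40 km
Total = 1964.55 + 1462.40 = 3426.94 km

3427 km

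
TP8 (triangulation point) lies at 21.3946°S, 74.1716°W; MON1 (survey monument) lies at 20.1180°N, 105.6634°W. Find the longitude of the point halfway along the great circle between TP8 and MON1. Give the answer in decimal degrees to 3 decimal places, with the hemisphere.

89.986°W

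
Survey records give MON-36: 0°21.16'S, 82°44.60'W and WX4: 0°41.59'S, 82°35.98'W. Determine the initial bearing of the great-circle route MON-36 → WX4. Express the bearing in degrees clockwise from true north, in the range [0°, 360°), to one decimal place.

157.1°

MON-36: φ = -0.35267°, λ = -82.74333°
WX4: φ = -0.69317°, λ = -82.59967°
Δλ = 0.1437°
y = sin Δλ · cos φ₂ = 0.002507
x = cos φ₁ sin φ₂ − sin φ₁ cos φ₂ cos Δλ = -0.005943
θ = atan2(y, x) = 157.1252° → 157.1252° (mod 360°)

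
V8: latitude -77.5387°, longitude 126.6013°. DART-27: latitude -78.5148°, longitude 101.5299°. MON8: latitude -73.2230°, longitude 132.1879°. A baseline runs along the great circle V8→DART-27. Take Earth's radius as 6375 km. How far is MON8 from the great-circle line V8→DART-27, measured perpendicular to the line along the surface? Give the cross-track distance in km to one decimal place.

365.6 km

δ₁₃ = central angle V8→MON8 = 0.079157 rad  (haversine)
θ₁₃ = bearing V8→MON8 = 20.815°,  θ₁₂ = bearing V8→DART-27 = 247.266°
dₓₜ = R·arcsin(sin δ₁₃ · sin(θ₁₃ − θ₁₂)) = 6375·arcsin(0.07907·sin(-226.450°)) = 365.560 km
|dₓₜ| = 365.560 km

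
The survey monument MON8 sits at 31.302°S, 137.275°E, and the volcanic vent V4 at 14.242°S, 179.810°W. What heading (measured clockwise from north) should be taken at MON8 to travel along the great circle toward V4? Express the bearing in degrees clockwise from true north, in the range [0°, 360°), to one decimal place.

76.5°

Δλ = 42.9150°
y = sin Δλ · cos φ₂ = 0.659985
x = cos φ₁ sin φ₂ − sin φ₁ cos φ₂ cos Δλ = 0.158597
θ = atan2(y, x) = 76.4878° → 76.4878° (mod 360°)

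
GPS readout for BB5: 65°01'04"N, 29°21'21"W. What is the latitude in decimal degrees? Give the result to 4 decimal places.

65.0178°N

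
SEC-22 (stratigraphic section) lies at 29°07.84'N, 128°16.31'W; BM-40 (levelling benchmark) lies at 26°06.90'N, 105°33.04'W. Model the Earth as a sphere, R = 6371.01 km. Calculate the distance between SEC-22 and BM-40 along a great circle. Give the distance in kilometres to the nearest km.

2260 km

SEC-22: φ = +29.13067°, λ = -128.27183°
BM-40: φ = +26.11500°, λ = -105.55067°
Δφ = -3.0157°,  Δλ = 22.7212°
a = sin²(Δφ/2) + cos φ₁ cos φ₂ sin²(Δλ/2) = 0.031126
c = 2·arcsin(√a) = 0.354711 rad = 20.3234°
d = R·c = 6371.01 × 0.354711 = 2259.9 km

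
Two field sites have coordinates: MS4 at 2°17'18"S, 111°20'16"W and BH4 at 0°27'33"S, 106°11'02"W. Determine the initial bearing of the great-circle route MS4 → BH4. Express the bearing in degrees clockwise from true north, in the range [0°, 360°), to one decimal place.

MS4: φ = -2.28833°, λ = -111.33778°
BH4: φ = -0.45917°, λ = -106.18389°
Δλ = 5.1539°
y = sin Δλ · cos φ₂ = 0.089828
x = cos φ₁ sin φ₂ − sin φ₁ cos φ₂ cos Δλ = 0.031758
θ = atan2(y, x) = 70.5293° → 70.5293° (mod 360°)

70.5°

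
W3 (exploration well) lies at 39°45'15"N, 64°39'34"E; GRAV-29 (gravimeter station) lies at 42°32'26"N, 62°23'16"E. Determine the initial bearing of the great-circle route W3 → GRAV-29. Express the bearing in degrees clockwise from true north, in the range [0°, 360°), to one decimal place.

W3: φ = +39.75417°, λ = +64.65944°
GRAV-29: φ = +42.54056°, λ = +62.38778°
Δλ = -2.2717°
y = sin Δλ · cos φ₂ = -0.029205
x = cos φ₁ sin φ₂ − sin φ₁ cos φ₂ cos Δλ = 0.048983
θ = atan2(y, x) = -30.8047° → 329.1953° (mod 360°)

329.2°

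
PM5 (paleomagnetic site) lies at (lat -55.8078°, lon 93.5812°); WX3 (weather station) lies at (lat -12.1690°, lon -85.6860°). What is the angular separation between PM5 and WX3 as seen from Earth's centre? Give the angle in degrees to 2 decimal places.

112.02°

Δφ = 43.6388°,  Δλ = -179.2672°
a = sin²(Δφ/2) + cos φ₁ cos φ₂ sin²(Δλ/2) = 0.687469
c = 2·arcsin(√a) = 1.955125 rad = 112.0204°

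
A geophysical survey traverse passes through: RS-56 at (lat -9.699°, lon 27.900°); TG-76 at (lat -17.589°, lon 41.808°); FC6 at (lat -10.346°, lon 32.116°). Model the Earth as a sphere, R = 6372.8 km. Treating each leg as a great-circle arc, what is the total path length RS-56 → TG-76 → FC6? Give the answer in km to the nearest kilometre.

RS-56→TG-76: c = 0.272926 rad, d = 1739.30 km
TG-76→FC6: c = 0.207078 rad, d = 1319.67 km
Total = 1739.30 + 1319.67 = 3058.97 km

3059 km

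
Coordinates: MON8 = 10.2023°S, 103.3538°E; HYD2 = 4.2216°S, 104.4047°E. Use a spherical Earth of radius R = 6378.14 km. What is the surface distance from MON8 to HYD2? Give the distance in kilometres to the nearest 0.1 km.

Δφ = 5.9807°,  Δλ = 1.0509°
a = sin²(Δφ/2) + cos φ₁ cos φ₂ sin²(Δλ/2) = 0.002804
c = 2·arcsin(√a) = 0.105956 rad = 6.0708°
d = R·c = 6378.14 × 0.105956 = 675.8 km

675.8 km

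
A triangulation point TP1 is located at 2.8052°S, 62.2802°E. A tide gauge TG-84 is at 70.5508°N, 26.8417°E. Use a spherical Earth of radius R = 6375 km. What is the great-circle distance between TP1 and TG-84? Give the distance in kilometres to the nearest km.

Δφ = 73.3560°,  Δλ = -35.4385°
a = sin²(Δφ/2) + cos φ₁ cos φ₂ sin²(Δλ/2) = 0.387594
c = 2·arcsin(√a) = 1.344047 rad = 77.0082°
d = R·c = 6375 × 1.344047 = 8568.3 km

8568 km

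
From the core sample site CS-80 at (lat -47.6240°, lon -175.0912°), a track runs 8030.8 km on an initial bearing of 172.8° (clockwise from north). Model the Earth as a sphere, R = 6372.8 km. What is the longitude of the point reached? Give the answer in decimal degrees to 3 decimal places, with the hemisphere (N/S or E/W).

8.730°W

δ = d/R = 8030.8/6372.8 = 1.260168 rad
φ₂ = arcsin(sin φ₁ cos δ + cos φ₁ sin δ cos θ)
   = arcsin(-0.73874·0.30566 + 0.67399·0.95214·-0.99211) = -59.59582°
λ₂ = λ₁ + atan2(sin θ sin δ cos φ₁, cos δ − sin φ₁ sin φ₂) = -8.72968°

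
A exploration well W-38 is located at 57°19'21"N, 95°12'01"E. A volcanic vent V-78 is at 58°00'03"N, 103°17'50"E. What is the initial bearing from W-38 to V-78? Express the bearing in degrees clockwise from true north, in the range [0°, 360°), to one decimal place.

W-38: φ = +57.32250°, λ = +95.20028°
V-78: φ = +58.00083°, λ = +103.29722°
Δλ = 8.0969°
y = sin Δλ · cos φ₂ = 0.074637
x = cos φ₁ sin φ₂ − sin φ₁ cos φ₂ cos Δλ = 0.016285
θ = atan2(y, x) = 77.6913° → 77.6913° (mod 360°)

77.7°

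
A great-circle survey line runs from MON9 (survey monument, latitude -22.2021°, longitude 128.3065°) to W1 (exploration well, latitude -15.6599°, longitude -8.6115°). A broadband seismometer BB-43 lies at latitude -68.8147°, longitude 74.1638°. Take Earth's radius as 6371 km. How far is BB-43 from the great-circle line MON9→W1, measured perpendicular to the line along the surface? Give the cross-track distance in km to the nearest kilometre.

δ₁₃ = central angle MON9→BB-43 = 0.990431 rad  (haversine)
θ₁₃ = bearing MON9→BB-43 = 200.502°,  θ₁₂ = bearing MON9→W1 = 231.902°
dₓₜ = R·arcsin(sin δ₁₃ · sin(θ₁₃ − θ₁₂)) = 6371·arcsin(0.83626·sin(-31.400°)) = -2872.129 km
|dₓₜ| = 2872.129 km

2872 km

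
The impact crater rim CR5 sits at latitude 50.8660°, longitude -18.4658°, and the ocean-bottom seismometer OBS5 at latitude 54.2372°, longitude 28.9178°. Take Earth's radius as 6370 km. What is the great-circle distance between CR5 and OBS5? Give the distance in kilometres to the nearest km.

3164 km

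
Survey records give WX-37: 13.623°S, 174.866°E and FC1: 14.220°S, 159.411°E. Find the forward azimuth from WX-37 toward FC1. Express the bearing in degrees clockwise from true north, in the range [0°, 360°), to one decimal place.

265.9°

Δλ = -15.4550°
y = sin Δλ · cos φ₂ = -0.258316
x = cos φ₁ sin φ₂ − sin φ₁ cos φ₂ cos Δλ = -0.018675
θ = atan2(y, x) = -94.1351° → 265.8649° (mod 360°)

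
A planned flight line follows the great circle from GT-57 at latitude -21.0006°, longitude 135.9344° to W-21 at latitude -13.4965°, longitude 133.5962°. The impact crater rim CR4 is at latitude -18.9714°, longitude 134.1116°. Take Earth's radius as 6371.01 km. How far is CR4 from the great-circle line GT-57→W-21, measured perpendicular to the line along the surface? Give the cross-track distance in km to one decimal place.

118.0 km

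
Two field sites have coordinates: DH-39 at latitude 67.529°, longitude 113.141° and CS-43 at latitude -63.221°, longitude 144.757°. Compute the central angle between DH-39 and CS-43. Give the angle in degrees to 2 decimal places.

132.71°

Δφ = -130.7500°,  Δλ = 31.6160°
a = sin²(Δφ/2) + cos φ₁ cos φ₂ sin²(Δλ/2) = 0.839159
c = 2·arcsin(√a) = 2.316268 rad = 132.7124°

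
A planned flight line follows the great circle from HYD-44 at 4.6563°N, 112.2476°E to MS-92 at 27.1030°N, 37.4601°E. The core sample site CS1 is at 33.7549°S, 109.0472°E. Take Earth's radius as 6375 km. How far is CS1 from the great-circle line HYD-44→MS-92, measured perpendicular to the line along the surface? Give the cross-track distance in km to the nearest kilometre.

3906 km

δ₁₃ = central angle HYD-44→CS1 = 0.672479 rad  (haversine)
θ₁₃ = bearing HYD-44→CS1 = 184.273°,  θ₁₂ = bearing HYD-44→MS-92 = 296.865°
dₓₜ = R·arcsin(sin δ₁₃ · sin(θ₁₃ − θ₁₂)) = 6375·arcsin(0.62293·sin(-112.591°)) = -3906.361 km
|dₓₜ| = 3906.361 km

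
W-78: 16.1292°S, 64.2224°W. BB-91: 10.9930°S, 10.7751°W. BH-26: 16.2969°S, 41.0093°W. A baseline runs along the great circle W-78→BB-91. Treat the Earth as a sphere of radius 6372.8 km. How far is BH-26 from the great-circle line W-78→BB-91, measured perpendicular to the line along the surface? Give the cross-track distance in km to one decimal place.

92.7 km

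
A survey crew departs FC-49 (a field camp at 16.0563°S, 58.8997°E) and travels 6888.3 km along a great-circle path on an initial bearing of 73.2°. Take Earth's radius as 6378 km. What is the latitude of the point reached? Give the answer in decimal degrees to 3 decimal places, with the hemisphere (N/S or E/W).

6.581°N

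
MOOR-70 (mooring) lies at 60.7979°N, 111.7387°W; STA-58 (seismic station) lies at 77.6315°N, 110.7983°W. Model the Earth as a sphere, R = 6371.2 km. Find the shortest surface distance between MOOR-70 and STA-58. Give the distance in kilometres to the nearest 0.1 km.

Δφ = 16.8336°,  Δλ = 0.9404°
a = sin²(Δφ/2) + cos φ₁ cos φ₂ sin²(Δλ/2) = 0.021432
c = 2·arcsin(√a) = 0.293850 rad = 16.8364°
d = R·c = 6371.2 × 0.293850 = 1872.2 km

1872.2 km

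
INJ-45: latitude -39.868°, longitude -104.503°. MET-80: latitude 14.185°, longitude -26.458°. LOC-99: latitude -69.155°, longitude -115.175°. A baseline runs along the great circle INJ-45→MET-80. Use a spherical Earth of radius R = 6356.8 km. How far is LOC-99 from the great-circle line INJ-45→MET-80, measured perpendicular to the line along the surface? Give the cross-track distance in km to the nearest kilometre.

2945 km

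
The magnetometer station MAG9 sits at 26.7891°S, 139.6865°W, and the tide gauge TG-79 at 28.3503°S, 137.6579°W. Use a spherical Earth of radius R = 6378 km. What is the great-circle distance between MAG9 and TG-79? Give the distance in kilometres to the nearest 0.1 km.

265.1 km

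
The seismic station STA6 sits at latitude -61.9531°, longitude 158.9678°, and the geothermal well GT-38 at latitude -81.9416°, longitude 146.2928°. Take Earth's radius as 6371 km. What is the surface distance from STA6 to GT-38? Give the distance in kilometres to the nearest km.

Δφ = -19.9885°,  Δλ = -12.6750°
a = sin²(Δφ/2) + cos φ₁ cos φ₂ sin²(Δλ/2) = 0.030923
c = 2·arcsin(√a) = 0.353534 rad = 20.2560°
d = R·c = 6371 × 0.353534 = 2252.4 km

2252 km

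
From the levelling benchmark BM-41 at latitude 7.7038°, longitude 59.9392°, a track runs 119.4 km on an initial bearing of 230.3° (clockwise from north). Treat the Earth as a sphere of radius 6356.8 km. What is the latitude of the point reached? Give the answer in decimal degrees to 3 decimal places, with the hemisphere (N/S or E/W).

7.016°N

δ = d/R = 119.4/6356.8 = 0.018783 rad
φ₂ = arcsin(sin φ₁ cos δ + cos φ₁ sin δ cos θ)
   = arcsin(0.13405·0.99982 + 0.99097·0.01878·-0.63877) = 7.01558°
λ₂ = λ₁ + atan2(sin θ sin δ cos φ₁, cos δ − sin φ₁ sin φ₂) = 59.10495°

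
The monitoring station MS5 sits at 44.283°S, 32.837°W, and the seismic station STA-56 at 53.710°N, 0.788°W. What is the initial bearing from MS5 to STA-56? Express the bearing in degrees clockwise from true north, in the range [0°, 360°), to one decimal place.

18.7°

Δλ = 32.0490°
y = sin Δλ · cos φ₂ = 0.314074
x = cos φ₁ sin φ₂ − sin φ₁ cos φ₂ cos Δλ = 0.927304
θ = atan2(y, x) = 18.7110° → 18.7110° (mod 360°)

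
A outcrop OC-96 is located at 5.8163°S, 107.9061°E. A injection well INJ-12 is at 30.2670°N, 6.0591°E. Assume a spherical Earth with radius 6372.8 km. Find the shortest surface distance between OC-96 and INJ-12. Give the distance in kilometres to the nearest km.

11473 km

Δφ = 36.0833°,  Δλ = -101.8470°
a = sin²(Δφ/2) + cos φ₁ cos φ₂ sin²(Δλ/2) = 0.613740
c = 2·arcsin(√a) = 1.800284 rad = 103.1487°
d = R·c = 6372.8 × 1.800284 = 11472.9 km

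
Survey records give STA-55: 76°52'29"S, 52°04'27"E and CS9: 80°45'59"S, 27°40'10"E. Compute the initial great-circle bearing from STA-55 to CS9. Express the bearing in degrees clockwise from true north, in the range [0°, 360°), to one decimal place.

219.0°

STA-55: φ = -76.87472°, λ = +52.07417°
CS9: φ = -80.76639°, λ = +27.66944°
Δλ = -24.4047°
y = sin Δλ · cos φ₂ = -0.066299
x = cos φ₁ sin φ₂ − sin φ₁ cos φ₂ cos Δλ = -0.081833
θ = atan2(y, x) = -140.9865° → 219.0135° (mod 360°)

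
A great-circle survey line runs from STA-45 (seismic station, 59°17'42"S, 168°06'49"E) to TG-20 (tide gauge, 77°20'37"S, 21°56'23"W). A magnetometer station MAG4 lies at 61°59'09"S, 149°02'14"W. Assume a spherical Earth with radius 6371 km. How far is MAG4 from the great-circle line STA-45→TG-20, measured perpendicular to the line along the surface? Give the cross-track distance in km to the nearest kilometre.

STA-45: φ = -59.29500°, λ = +168.11361°
TG-20: φ = -77.34361°, λ = -21.93972°
MAG4: φ = -61.98583°, λ = -149.03722°
δ₁₃ = central angle STA-45→MAG4 = 0.362827 rad  (haversine)
θ₁₃ = bearing STA-45→MAG4 = 115.843°,  θ₁₂ = bearing STA-45→TG-20 = 176.798°
dₓₜ = R·arcsin(sin δ₁₃ · sin(θ₁₃ − θ₁₂)) = 6371·arcsin(0.35492·sin(-60.955°)) = -2009.986 km
|dₓₜ| = 2009.986 km

2010 km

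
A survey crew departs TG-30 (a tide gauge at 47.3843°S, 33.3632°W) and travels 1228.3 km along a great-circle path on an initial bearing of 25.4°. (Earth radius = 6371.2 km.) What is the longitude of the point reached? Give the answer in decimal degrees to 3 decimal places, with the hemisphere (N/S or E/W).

27.438°W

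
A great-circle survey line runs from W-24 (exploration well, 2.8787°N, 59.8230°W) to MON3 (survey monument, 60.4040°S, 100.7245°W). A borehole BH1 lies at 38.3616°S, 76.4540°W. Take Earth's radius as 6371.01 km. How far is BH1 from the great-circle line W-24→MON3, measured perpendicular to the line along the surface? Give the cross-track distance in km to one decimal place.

91.4 km

δ₁₃ = central angle W-24→BH1 = 0.768158 rad  (haversine)
θ₁₃ = bearing W-24→BH1 = 198.844°,  θ₁₂ = bearing W-24→MON3 = 200.027°
dₓₜ = R·arcsin(sin δ₁₃ · sin(θ₁₃ − θ₁₂)) = 6371.01·arcsin(0.69481·sin(-1.183°)) = -91.376 km
|dₓₜ| = 91.376 km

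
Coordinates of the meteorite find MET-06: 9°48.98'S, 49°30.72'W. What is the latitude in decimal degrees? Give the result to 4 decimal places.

9° + 48.98′/60 = 9 + 0.81633 = 9.8163°

9.8163°S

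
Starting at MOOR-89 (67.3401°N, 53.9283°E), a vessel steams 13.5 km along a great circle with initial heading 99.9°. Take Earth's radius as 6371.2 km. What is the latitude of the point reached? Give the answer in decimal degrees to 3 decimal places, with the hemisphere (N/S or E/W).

67.319°N

δ = d/R = 13.5/6371.2 = 0.002119 rad
φ₂ = arcsin(sin φ₁ cos δ + cos φ₁ sin δ cos θ)
   = arcsin(0.92281·1.00000 + 0.38526·0.00212·-0.17193) = 67.31893°
λ₂ = λ₁ + atan2(sin θ sin δ cos φ₁, cos δ − sin φ₁ sin φ₂) = 54.23846°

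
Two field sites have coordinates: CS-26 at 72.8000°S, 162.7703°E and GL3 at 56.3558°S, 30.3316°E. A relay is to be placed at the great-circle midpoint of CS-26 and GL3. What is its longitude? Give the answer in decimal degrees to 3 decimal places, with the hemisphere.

Bx = cos φ₂ cos Δλ = -0.373863,  By = cos φ₂ sin Δλ = -0.408877
φₘ = atan2(sin φ₁ + sin φ₂, √((cos φ₁ + Bx)² + By²)) = -76.89235°
λₘ = λ₁ + atan2(By, cos φ₁ + Bx) = 61.94905°

61.949°E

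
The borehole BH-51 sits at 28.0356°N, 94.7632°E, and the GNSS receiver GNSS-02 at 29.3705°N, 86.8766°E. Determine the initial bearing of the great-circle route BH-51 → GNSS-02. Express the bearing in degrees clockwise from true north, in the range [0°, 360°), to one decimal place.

282.8°

Δλ = -7.8866°
y = sin Δλ · cos φ₂ = -0.119576
x = cos φ₁ sin φ₂ − sin φ₁ cos φ₂ cos Δλ = 0.027171
θ = atan2(y, x) = -77.1984° → 282.8016° (mod 360°)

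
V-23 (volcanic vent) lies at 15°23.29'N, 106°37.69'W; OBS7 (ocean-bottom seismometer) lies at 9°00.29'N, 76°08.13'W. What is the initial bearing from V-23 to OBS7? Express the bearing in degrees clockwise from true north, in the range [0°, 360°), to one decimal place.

V-23: φ = +15.38817°, λ = -106.62817°
OBS7: φ = +9.00483°, λ = -76.13550°
Δλ = 30.4927°
y = sin Δλ · cos φ₂ = 0.501174
x = cos φ₁ sin φ₂ − sin φ₁ cos φ₂ cos Δλ = -0.074932
θ = atan2(y, x) = 98.5034° → 98.5034° (mod 360°)

98.5°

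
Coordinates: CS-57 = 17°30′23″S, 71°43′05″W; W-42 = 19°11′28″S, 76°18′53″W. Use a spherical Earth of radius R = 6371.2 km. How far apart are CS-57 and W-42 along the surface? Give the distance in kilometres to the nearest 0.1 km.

520.0 km

CS-57: φ = -17.50639°, λ = -71.71806°
W-42: φ = -19.19111°, λ = -76.31472°
Δφ = -1.6847°,  Δλ = -4.5967°
a = sin²(Δφ/2) + cos φ₁ cos φ₂ sin²(Δλ/2) = 0.001665
c = 2·arcsin(√a) = 0.081623 rad = 4.6766°
d = R·c = 6371.2 × 0.081623 = 520.0 km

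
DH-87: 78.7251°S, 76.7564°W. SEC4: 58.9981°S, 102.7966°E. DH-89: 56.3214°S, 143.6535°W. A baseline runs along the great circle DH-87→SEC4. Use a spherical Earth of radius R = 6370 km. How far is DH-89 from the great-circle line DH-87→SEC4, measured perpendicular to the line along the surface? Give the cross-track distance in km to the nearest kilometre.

3407 km

δ₁₃ = central angle DH-87→DH-89 = 0.538179 rad  (haversine)
θ₁₃ = bearing DH-87→DH-89 = 275.675°,  θ₁₂ = bearing DH-87→SEC4 = 179.658°
dₓₜ = R·arcsin(sin δ₁₃ · sin(θ₁₃ − θ₁₂)) = 6370·arcsin(0.51257·sin(96.018°)) = 3407.269 km
|dₓₜ| = 3407.269 km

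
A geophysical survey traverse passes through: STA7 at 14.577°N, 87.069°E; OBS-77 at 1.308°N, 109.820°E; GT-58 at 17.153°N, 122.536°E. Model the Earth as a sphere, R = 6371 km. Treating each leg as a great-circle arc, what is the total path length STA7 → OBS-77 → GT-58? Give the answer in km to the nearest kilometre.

5147 km

STA7→OBS-77: c = 0.455545 rad, d = 2902.27 km
OBS-77→GT-58: c = 0.352322 rad, d = 2244.64 km
Total = 2902.27 + 2244.64 = 5146.92 km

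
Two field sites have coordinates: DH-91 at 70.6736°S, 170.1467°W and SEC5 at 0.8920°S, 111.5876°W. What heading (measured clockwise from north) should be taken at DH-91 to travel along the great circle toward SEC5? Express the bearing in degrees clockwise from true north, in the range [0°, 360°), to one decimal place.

60.3°

Δλ = 58.5591°
y = sin Δλ · cos φ₂ = 0.853075
x = cos φ₁ sin φ₂ − sin φ₁ cos φ₂ cos Δλ = 0.487013
θ = atan2(y, x) = 60.2783° → 60.2783° (mod 360°)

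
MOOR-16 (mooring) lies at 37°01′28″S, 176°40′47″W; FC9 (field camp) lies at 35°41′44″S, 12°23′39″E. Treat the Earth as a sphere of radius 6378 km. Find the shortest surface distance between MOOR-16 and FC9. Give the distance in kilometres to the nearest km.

11888 km

MOOR-16: φ = -37.02444°, λ = -176.67972°
FC9: φ = -35.69556°, λ = +12.39417°
Δφ = 1.3289°,  Δλ = -170.9261°
a = sin²(Δφ/2) + cos φ₁ cos φ₂ sin²(Δλ/2) = 0.644464
c = 2·arcsin(√a) = 1.863903 rad = 106.7938°
d = R·c = 6378 × 1.863903 = 11888.0 km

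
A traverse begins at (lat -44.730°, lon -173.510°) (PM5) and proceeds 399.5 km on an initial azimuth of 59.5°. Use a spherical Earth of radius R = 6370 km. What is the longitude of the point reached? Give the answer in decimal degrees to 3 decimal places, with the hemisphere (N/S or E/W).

δ = d/R = 399.5/6370 = 0.062716 rad
φ₂ = arcsin(sin φ₁ cos δ + cos φ₁ sin δ cos θ)
   = arcsin(-0.70377·0.99803 + 0.71043·0.06267·0.50754) = -42.82680°
λ₂ = λ₁ + atan2(sin θ sin δ cos φ₁, cos δ − sin φ₁ sin φ₂) = -169.28739°

169.287°W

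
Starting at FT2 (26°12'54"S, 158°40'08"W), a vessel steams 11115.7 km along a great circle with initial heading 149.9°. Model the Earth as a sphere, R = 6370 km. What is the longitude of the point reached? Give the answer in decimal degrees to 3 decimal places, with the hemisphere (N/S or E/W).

21.549°W

FT2: φ = -26.21500°, λ = -158.66889°
δ = d/R = 11115.7/6370 = 1.745008 rad
φ₂ = arcsin(sin φ₁ cos δ + cos φ₁ sin δ cos θ)
   = arcsin(-0.44174·-0.17333 + 0.89714·0.98486·-0.86515) = -43.46002°
λ₂ = λ₁ + atan2(sin θ sin δ cos φ₁, cos δ − sin φ₁ sin φ₂) = -21.54899°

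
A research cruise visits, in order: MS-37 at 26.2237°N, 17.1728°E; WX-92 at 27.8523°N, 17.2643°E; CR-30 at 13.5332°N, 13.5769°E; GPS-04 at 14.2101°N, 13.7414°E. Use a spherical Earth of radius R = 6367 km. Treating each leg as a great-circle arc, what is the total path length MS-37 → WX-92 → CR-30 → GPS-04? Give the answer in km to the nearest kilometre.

1895 km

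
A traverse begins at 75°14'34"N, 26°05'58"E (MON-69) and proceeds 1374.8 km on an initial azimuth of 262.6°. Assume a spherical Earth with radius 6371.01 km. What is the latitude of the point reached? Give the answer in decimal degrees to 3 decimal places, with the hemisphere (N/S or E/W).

MON-69: φ = +75.24278°, λ = +26.09944°
δ = d/R = 1374.8/6371.01 = 0.215790 rad
φ₂ = arcsin(sin φ₁ cos δ + cos φ₁ sin δ cos θ)
   = arcsin(0.96701·0.97681 + 0.25472·0.21412·-0.12880) = 69.64603°
λ₂ = λ₁ + atan2(sin θ sin δ cos φ₁, cos δ − sin φ₁ sin φ₂) = -11.52463°

69.646°N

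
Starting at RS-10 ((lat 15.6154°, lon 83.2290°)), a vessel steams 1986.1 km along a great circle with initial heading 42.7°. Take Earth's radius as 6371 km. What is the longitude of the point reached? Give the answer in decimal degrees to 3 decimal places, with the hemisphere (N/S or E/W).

96.887°E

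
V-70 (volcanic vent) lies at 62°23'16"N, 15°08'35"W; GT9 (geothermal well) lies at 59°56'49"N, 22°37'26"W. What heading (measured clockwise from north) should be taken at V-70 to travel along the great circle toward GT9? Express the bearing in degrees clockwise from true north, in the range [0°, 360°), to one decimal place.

V-70: φ = +62.38778°, λ = -15.14306°
GT9: φ = +59.94694°, λ = -22.62389°
Δλ = -7.4808°
y = sin Δλ · cos φ₂ = -0.065202
x = cos φ₁ sin φ₂ − sin φ₁ cos φ₂ cos Δλ = -0.038811
θ = atan2(y, x) = -120.7628° → 239.2372° (mod 360°)

239.2°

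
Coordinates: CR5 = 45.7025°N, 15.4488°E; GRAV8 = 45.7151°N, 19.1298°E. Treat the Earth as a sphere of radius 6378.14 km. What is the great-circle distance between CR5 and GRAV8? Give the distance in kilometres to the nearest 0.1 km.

286.1 km

Δφ = 0.0126°,  Δλ = 3.6810°
a = sin²(Δφ/2) + cos φ₁ cos φ₂ sin²(Δλ/2) = 0.000503
c = 2·arcsin(√a) = 0.044860 rad = 2.5703°
d = R·c = 6378.14 × 0.044860 = 286.1 km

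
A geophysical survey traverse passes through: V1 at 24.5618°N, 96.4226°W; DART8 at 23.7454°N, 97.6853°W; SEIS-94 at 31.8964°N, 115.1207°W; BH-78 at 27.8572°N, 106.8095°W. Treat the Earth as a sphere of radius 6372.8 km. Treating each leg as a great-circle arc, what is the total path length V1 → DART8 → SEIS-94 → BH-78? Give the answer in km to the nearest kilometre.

3012 km

V1→DART8: c = 0.024645 rad, d = 157.06 km
DART8→SEIS-94: c = 0.303846 rad, d = 1936.35 km
SEIS-94→BH-78: c = 0.144119 rad, d = 918.44 km
Total = 157.06 + 1936.35 + 918.44 = 3011.85 km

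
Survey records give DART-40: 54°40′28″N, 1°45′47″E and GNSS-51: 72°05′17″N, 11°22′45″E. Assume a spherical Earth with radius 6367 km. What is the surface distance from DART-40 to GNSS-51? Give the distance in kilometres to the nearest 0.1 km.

DART-40: φ = +54.67444°, λ = +1.76306°
GNSS-51: φ = +72.08806°, λ = +11.37917°
Δφ = 17.4136°,  Δλ = 9.6161°
a = sin²(Δφ/2) + cos φ₁ cos φ₂ sin²(Δλ/2) = 0.024165
c = 2·arcsin(√a) = 0.312166 rad = 17.8858°
d = R·c = 6367 × 0.312166 = 1987.6 km

1987.6 km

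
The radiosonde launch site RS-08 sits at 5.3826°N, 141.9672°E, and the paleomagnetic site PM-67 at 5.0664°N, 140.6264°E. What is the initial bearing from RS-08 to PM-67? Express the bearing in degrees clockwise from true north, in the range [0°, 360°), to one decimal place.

Δλ = -1.3408°
y = sin Δλ · cos φ₂ = -0.023308
x = cos φ₁ sin φ₂ − sin φ₁ cos φ₂ cos Δλ = -0.005493
θ = atan2(y, x) = -103.2613° → 256.7387° (mod 360°)

256.7°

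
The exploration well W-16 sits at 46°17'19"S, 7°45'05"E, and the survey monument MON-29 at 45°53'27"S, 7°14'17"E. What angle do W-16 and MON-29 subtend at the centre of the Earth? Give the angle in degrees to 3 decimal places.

0.534°

W-16: φ = -46.28861°, λ = +7.75139°
MON-29: φ = -45.89083°, λ = +7.23806°
Δφ = 0.3978°,  Δλ = -0.5133°
a = sin²(Δφ/2) + cos φ₁ cos φ₂ sin²(Δλ/2) = 0.000022
c = 2·arcsin(√a) = 0.009317 rad = 0.5338°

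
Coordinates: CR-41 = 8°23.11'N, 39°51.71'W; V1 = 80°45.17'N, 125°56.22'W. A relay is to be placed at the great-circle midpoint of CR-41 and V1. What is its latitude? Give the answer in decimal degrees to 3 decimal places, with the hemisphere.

48.194°N

CR-41: φ = +8.38517°, λ = -39.86183°
V1: φ = +80.75283°, λ = -125.93700°
Bx = cos φ₂ cos Δλ = 0.010999,  By = cos φ₂ sin Δλ = -0.160317
φₘ = atan2(sin φ₁ + sin φ₂, √((cos φ₁ + Bx)² + By²)) = 48.19419°
λₘ = λ₁ + atan2(By, cos φ₁ + Bx) = -48.96704°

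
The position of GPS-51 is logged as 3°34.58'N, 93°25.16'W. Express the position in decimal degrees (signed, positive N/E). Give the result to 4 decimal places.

lat: 3.5763° N → +3.5763°
lon: 93.4193° W → -93.4193°

+3.5763°, -93.4193°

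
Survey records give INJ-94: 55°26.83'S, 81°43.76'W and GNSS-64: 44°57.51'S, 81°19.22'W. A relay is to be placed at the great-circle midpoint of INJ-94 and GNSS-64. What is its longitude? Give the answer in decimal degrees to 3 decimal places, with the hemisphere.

81.502°W

INJ-94: φ = -55.44717°, λ = -81.72933°
GNSS-64: φ = -44.95850°, λ = -81.32033°
Bx = cos φ₂ cos Δλ = 0.707601,  By = cos φ₂ sin Δλ = 0.005051
φₘ = atan2(sin φ₁ + sin φ₂, √((cos φ₁ + Bx)² + By²)) = -50.20301°
λₘ = λ₁ + atan2(By, cos φ₁ + Bx) = -81.50230°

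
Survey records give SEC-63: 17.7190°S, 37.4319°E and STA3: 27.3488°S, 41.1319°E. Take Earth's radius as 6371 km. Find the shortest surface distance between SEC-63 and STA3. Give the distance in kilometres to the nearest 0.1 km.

1136.0 km

Δφ = -9.6298°,  Δλ = 3.7000°
a = sin²(Δφ/2) + cos φ₁ cos φ₂ sin²(Δλ/2) = 0.007927
c = 2·arcsin(√a) = 0.178306 rad = 10.2162°
d = R·c = 6371 × 0.178306 = 1136.0 km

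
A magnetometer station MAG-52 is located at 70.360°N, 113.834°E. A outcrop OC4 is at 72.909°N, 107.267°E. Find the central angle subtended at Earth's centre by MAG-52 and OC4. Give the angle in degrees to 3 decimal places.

3.279°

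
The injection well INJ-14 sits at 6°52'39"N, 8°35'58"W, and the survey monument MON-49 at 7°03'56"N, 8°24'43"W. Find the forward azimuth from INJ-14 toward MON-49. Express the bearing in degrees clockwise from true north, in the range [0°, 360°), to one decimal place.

INJ-14: φ = +6.87750°, λ = -8.59944°
MON-49: φ = +7.06556°, λ = -8.41194°
Δλ = 0.1875°
y = sin Δλ · cos φ₂ = 0.003248
x = cos φ₁ sin φ₂ − sin φ₁ cos φ₂ cos Δλ = 0.003283
θ = atan2(y, x) = 44.6913° → 44.6913° (mod 360°)

44.7°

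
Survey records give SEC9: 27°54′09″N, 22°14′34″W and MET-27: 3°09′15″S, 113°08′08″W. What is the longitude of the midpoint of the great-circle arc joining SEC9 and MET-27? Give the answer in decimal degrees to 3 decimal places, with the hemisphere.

SEC9: φ = +27.90250°, λ = -22.24278°
MET-27: φ = -3.15417°, λ = -113.13556°
Bx = cos φ₂ cos Δλ = -0.015558,  By = cos φ₂ sin Δλ = -0.998364
φₘ = atan2(sin φ₁ + sin φ₂, √((cos φ₁ + Bx)² + By²)) = 17.33391°
λₘ = λ₁ + atan2(By, cos φ₁ + Bx) = -71.23222°

71.232°W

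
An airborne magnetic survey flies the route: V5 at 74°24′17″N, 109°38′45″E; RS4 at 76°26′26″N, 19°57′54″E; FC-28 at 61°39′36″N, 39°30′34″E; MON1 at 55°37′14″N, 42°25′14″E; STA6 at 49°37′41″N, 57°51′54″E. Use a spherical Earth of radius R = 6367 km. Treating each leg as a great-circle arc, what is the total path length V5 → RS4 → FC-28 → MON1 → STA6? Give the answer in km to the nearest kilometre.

V5: φ = +74.40472°, λ = +109.64583°
RS4: φ = +76.44056°, λ = +19.96500°
FC-28: φ = +61.66000°, λ = +39.50944°
MON1: φ = +55.62056°, λ = +42.42056°
STA6: φ = +49.62806°, λ = +57.86500°
V5→RS4: c = 0.357744 rad, d = 2277.76 km
RS4→FC-28: c = 0.282012 rad, d = 1795.57 km
FC-28→MON1: c = 0.108646 rad, d = 691.75 km
MON1→STA6: c = 0.193550 rad, d = 1232.34 km
Total = 2277.76 + 1795.57 + 691.75 + 1232.34 = 5997.41 km

5997 km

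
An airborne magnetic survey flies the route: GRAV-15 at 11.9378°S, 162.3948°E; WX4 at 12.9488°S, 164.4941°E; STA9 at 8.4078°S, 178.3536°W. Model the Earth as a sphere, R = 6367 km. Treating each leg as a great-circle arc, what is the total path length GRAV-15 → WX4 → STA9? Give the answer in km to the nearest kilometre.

2193 km

GRAV-15→WX4: c = 0.039893 rad, d = 254.00 km
WX4→STA9: c = 0.304550 rad, d = 1939.07 km
Total = 254.00 + 1939.07 = 2193.07 km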